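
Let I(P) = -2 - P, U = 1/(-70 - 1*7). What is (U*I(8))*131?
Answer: 1310/77 ≈ 17.013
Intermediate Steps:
U = -1/77 (U = 1/(-70 - 7) = 1/(-77) = -1/77 ≈ -0.012987)
(U*I(8))*131 = -(-2 - 1*8)/77*131 = -(-2 - 8)/77*131 = -1/77*(-10)*131 = (10/77)*131 = 1310/77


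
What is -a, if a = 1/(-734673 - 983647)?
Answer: 1/1718320 ≈ 5.8196e-7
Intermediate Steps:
a = -1/1718320 (a = 1/(-1718320) = -1/1718320 ≈ -5.8196e-7)
-a = -1*(-1/1718320) = 1/1718320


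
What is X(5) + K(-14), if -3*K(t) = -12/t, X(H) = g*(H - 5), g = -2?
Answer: -2/7 ≈ -0.28571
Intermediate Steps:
X(H) = 10 - 2*H (X(H) = -2*(H - 5) = -2*(-5 + H) = 10 - 2*H)
K(t) = 4/t (K(t) = -(-4)/t = 4/t)
X(5) + K(-14) = (10 - 2*5) + 4/(-14) = (10 - 10) + 4*(-1/14) = 0 - 2/7 = -2/7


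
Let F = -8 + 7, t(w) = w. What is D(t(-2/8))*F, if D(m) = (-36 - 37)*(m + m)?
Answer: -73/2 ≈ -36.500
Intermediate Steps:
F = -1
D(m) = -146*m
D(t(-2/8))*F = -(-292)/8*(-1) = -146*(-¼)*(-1) = (73/2)*(-1) = -73/2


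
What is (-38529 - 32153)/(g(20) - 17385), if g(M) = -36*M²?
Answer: 70682/31785 ≈ 2.2238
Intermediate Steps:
(-38529 - 32153)/(g(20) - 17385) = (-38529 - 32153)/(-36*20² - 17385) = -70682/(-36*400 - 17385) = -70682/(-14400 - 17385) = -70682/(-31785) = -70682*(-1/31785) = 70682/31785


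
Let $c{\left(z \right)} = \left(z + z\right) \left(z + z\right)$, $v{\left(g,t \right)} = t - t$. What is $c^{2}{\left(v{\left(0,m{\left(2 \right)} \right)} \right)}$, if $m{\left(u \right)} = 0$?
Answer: $0$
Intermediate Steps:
$v{\left(g,t \right)} = 0$
$c{\left(z \right)} = 4 z^{2}$ ($c{\left(z \right)} = 2 z 2 z = 4 z^{2}$)
$c^{2}{\left(v{\left(0,m{\left(2 \right)} \right)} \right)} = \left(4 \cdot 0^{2}\right)^{2} = \left(4 \cdot 0\right)^{2} = 0^{2} = 0$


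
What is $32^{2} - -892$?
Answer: $1916$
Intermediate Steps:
$32^{2} - -892 = 1024 + \left(-18832 + 19724\right) = 1024 + 892 = 1916$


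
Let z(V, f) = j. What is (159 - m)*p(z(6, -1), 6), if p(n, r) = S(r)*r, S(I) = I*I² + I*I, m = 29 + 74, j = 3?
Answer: 84672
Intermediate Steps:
z(V, f) = 3
m = 103
S(I) = I² + I³ (S(I) = I³ + I² = I² + I³)
p(n, r) = r³*(1 + r) (p(n, r) = (r²*(1 + r))*r = r³*(1 + r))
(159 - m)*p(z(6, -1), 6) = (159 - 1*103)*(6³*(1 + 6)) = (159 - 103)*(216*7) = 56*1512 = 84672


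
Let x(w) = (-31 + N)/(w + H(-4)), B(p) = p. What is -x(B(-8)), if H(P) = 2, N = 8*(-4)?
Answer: -21/2 ≈ -10.500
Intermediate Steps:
N = -32
x(w) = -63/(2 + w) (x(w) = (-31 - 32)/(w + 2) = -63/(2 + w))
-x(B(-8)) = -(-63)/(2 - 8) = -(-63)/(-6) = -(-63)*(-1)/6 = -1*21/2 = -21/2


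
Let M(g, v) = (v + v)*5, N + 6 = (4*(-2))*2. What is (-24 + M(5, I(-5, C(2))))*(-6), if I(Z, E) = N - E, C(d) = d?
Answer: 1584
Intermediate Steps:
N = -22 (N = -6 + (4*(-2))*2 = -6 - 8*2 = -6 - 16 = -22)
I(Z, E) = -22 - E
M(g, v) = 10*v (M(g, v) = (2*v)*5 = 10*v)
(-24 + M(5, I(-5, C(2))))*(-6) = (-24 + 10*(-22 - 1*2))*(-6) = (-24 + 10*(-22 - 2))*(-6) = (-24 + 10*(-24))*(-6) = (-24 - 240)*(-6) = -264*(-6) = 1584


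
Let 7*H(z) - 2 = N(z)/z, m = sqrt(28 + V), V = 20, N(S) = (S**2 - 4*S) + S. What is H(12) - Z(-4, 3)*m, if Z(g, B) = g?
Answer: 11/7 + 16*sqrt(3) ≈ 29.284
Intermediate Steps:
N(S) = S**2 - 3*S
m = 4*sqrt(3) (m = sqrt(28 + 20) = sqrt(48) = 4*sqrt(3) ≈ 6.9282)
H(z) = -1/7 + z/7 (H(z) = 2/7 + ((z*(-3 + z))/z)/7 = 2/7 + (-3 + z)/7 = 2/7 + (-3/7 + z/7) = -1/7 + z/7)
H(12) - Z(-4, 3)*m = (-1/7 + (1/7)*12) - (-4)*4*sqrt(3) = (-1/7 + 12/7) - (-16)*sqrt(3) = 11/7 + 16*sqrt(3)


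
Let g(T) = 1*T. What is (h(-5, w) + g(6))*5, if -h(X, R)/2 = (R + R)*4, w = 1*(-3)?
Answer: 270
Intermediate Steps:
w = -3
g(T) = T
h(X, R) = -16*R (h(X, R) = -2*(R + R)*4 = -2*2*R*4 = -16*R)
(h(-5, w) + g(6))*5 = (-16*(-3) + 6)*5 = (48 + 6)*5 = 54*5 = 270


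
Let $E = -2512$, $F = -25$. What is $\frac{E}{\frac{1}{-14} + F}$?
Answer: $\frac{35168}{351} \approx 100.19$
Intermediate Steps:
$\frac{E}{\frac{1}{-14} + F} = - \frac{2512}{\frac{1}{-14} - 25} = - \frac{2512}{- \frac{1}{14} - 25} = - \frac{2512}{- \frac{351}{14}} = \left(-2512\right) \left(- \frac{14}{351}\right) = \frac{35168}{351}$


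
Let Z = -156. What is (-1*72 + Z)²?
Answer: 51984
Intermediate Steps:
(-1*72 + Z)² = (-1*72 - 156)² = (-72 - 156)² = (-228)² = 51984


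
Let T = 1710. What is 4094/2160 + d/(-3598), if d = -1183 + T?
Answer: 3397973/1942920 ≈ 1.7489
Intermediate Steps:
d = 527 (d = -1183 + 1710 = 527)
4094/2160 + d/(-3598) = 4094/2160 + 527/(-3598) = 4094*(1/2160) + 527*(-1/3598) = 2047/1080 - 527/3598 = 3397973/1942920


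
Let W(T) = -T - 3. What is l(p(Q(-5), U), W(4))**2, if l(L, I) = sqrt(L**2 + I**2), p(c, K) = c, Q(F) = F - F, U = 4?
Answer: 49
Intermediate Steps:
Q(F) = 0
W(T) = -3 - T
l(L, I) = sqrt(I**2 + L**2)
l(p(Q(-5), U), W(4))**2 = (sqrt((-3 - 1*4)**2 + 0**2))**2 = (sqrt((-3 - 4)**2 + 0))**2 = (sqrt((-7)**2 + 0))**2 = (sqrt(49 + 0))**2 = (sqrt(49))**2 = 7**2 = 49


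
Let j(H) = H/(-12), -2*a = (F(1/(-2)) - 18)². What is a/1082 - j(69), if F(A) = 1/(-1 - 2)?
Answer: 54481/9738 ≈ 5.5947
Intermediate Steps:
F(A) = -⅓ (F(A) = 1/(-3) = -⅓)
a = -3025/18 (a = -(-⅓ - 18)²/2 = -(-55/3)²/2 = -½*3025/9 = -3025/18 ≈ -168.06)
j(H) = -H/12 (j(H) = H*(-1/12) = -H/12)
a/1082 - j(69) = -3025/18/1082 - (-1)*69/12 = -3025/18*1/1082 - 1*(-23/4) = -3025/19476 + 23/4 = 54481/9738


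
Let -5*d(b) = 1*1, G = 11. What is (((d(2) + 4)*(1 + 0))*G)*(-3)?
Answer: -627/5 ≈ -125.40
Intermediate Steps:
d(b) = -⅕ (d(b) = -1/5 = -⅕*1 = -⅕)
(((d(2) + 4)*(1 + 0))*G)*(-3) = (((-⅕ + 4)*(1 + 0))*11)*(-3) = (((19/5)*1)*11)*(-3) = ((19/5)*11)*(-3) = (209/5)*(-3) = -627/5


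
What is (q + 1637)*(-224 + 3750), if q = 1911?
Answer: 12510248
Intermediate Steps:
(q + 1637)*(-224 + 3750) = (1911 + 1637)*(-224 + 3750) = 3548*3526 = 12510248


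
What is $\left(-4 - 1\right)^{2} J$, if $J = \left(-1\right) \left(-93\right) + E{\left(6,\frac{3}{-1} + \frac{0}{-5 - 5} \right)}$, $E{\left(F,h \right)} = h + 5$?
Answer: $2375$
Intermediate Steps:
$E{\left(F,h \right)} = 5 + h$
$J = 95$ ($J = \left(-1\right) \left(-93\right) + \left(5 + \left(\frac{3}{-1} + \frac{0}{-5 - 5}\right)\right) = 93 + \left(5 + \left(3 \left(-1\right) + \frac{0}{-10}\right)\right) = 93 + \left(5 + \left(-3 + 0 \left(- \frac{1}{10}\right)\right)\right) = 93 + \left(5 + \left(-3 + 0\right)\right) = 93 + \left(5 - 3\right) = 93 + 2 = 95$)
$\left(-4 - 1\right)^{2} J = \left(-4 - 1\right)^{2} \cdot 95 = \left(-5\right)^{2} \cdot 95 = 25 \cdot 95 = 2375$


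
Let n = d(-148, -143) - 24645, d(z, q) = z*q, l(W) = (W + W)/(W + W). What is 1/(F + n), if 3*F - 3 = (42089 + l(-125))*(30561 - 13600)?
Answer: 1/237959350 ≈ 4.2024e-9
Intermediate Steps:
l(W) = 1 (l(W) = (2*W)/((2*W)) = (2*W)*(1/(2*W)) = 1)
d(z, q) = q*z
F = 237962831 (F = 1 + ((42089 + 1)*(30561 - 13600))/3 = 1 + (42090*16961)/3 = 1 + (⅓)*713888490 = 1 + 237962830 = 237962831)
n = -3481 (n = -143*(-148) - 24645 = 21164 - 24645 = -3481)
1/(F + n) = 1/(237962831 - 3481) = 1/237959350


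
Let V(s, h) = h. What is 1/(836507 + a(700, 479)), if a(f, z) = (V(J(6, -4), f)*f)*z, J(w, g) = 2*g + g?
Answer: 1/235546507 ≈ 4.2454e-9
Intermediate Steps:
J(w, g) = 3*g
a(f, z) = z*f**2 (a(f, z) = (f*f)*z = f**2*z = z*f**2)
1/(836507 + a(700, 479)) = 1/(836507 + 479*700**2) = 1/(836507 + 479*490000) = 1/(836507 + 234710000) = 1/235546507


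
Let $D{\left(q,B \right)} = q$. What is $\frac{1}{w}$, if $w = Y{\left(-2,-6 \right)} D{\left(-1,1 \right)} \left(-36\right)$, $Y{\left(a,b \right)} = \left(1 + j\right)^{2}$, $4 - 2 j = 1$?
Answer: $\frac{1}{225} \approx 0.0044444$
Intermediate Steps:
$j = \frac{3}{2}$ ($j = 2 - \frac{1}{2} = \frac{3}{2} \approx 1.5$)
$Y{\left(a,b \right)} = \frac{25}{4}$ ($Y{\left(a,b \right)} = \left(1 + \frac{3}{2}\right)^{2} = \left(\frac{5}{2}\right)^{2} = \frac{25}{4}$)
$w = 225$ ($w = \frac{25}{4} \left(-1\right) \left(-36\right) = \left(- \frac{25}{4}\right) \left(-36\right) = 225$)
$\frac{1}{w} = \frac{1}{225}$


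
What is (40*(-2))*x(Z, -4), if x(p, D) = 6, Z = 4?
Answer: -480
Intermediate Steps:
(40*(-2))*x(Z, -4) = (40*(-2))*6 = -80*6 = -480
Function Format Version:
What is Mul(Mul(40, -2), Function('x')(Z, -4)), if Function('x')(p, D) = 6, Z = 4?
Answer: -480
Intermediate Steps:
Mul(Mul(40, -2), Function('x')(Z, -4)) = Mul(Mul(40, -2), 6) = Mul(-80, 6) = -480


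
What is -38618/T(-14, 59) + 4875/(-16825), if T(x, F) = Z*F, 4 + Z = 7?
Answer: -26024429/119121 ≈ -218.47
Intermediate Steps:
Z = 3 (Z = -4 + 7 = 3)
T(x, F) = 3*F
-38618/T(-14, 59) + 4875/(-16825) = -38618/(3*59) + 4875/(-16825) = -38618/177 + 4875*(-1/16825) = -38618*1/177 - 195/673 = -38618/177 - 195/673 = -26024429/119121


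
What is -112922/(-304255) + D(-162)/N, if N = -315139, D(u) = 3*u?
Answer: 35733994088/95882616445 ≈ 0.37268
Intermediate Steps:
-112922/(-304255) + D(-162)/N = -112922/(-304255) + (3*(-162))/(-315139) = -112922*(-1/304255) - 486*(-1/315139) = 112922/304255 + 486/315139 = 35733994088/95882616445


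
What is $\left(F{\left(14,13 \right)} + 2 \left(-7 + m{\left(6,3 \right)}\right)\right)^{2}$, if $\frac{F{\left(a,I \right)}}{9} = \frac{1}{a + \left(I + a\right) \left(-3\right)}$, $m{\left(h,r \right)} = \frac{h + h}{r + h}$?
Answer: $\frac{5313025}{40401} \approx 131.51$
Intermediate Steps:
$m{\left(h,r \right)} = \frac{2 h}{h + r}$
$F{\left(a,I \right)} = \frac{9}{- 3 I - 2 a}$ ($F{\left(a,I \right)} = \frac{9}{a + \left(I + a\right) \left(-3\right)} = \frac{9}{a - \left(3 I + 3 a\right)} = \frac{9}{- 3 I - 2 a}$)
$\left(F{\left(14,13 \right)} + 2 \left(-7 + m{\left(6,3 \right)}\right)\right)^{2} = \left(- \frac{9}{2 \cdot 14 + 3 \cdot 13} + 2 \left(-7 + 2 \cdot 6 \frac{1}{6 + 3}\right)\right)^{2} = \left(- \frac{9}{28 + 39} + 2 \left(-7 + 2 \cdot 6 \cdot \frac{1}{9}\right)\right)^{2} = \left(- \frac{9}{67} + 2 \left(-7 + 2 \cdot 6 \cdot \frac{1}{9}\right)\right)^{2} = \left(\left(-9\right) \frac{1}{67} + 2 \left(-7 + \frac{4}{3}\right)\right)^{2} = \left(- \frac{9}{67} + 2 \left(- \frac{17}{3}\right)\right)^{2} = \left(- \frac{9}{67} - \frac{34}{3}\right)^{2} = \left(- \frac{2305}{201}\right)^{2} = \frac{5313025}{40401}$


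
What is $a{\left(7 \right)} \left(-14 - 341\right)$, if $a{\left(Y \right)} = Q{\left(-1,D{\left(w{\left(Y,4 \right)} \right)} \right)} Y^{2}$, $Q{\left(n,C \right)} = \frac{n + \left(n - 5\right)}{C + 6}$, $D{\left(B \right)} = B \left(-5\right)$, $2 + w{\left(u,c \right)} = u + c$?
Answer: $- \frac{121765}{39} \approx -3122.2$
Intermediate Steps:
$w{\left(u,c \right)} = -2 + c + u$ ($w{\left(u,c \right)} = -2 + \left(u + c\right) = -2 + \left(c + u\right) = -2 + c + u$)
$D{\left(B \right)} = - 5 B$
$Q{\left(n,C \right)} = \frac{-5 + 2 n}{6 + C}$ ($Q{\left(n,C \right)} = \frac{n + \left(-5 + n\right)}{6 + C} = \frac{-5 + 2 n}{6 + C}$)
$a{\left(Y \right)} = - \frac{7 Y^{2}}{-4 - 5 Y}$ ($a{\left(Y \right)} = \frac{-5 + 2 \left(-1\right)}{6 - 5 \left(-2 + 4 + Y\right)} Y^{2} = \frac{-5 - 2}{6 - 5 \left(2 + Y\right)} Y^{2} = \frac{1}{6 - \left(10 + 5 Y\right)} \left(-7\right) Y^{2} = \frac{1}{-4 - 5 Y} \left(-7\right) Y^{2} = - \frac{7}{-4 - 5 Y} Y^{2} = - \frac{7 Y^{2}}{-4 - 5 Y}$)
$a{\left(7 \right)} \left(-14 - 341\right) = \frac{7 \cdot 7^{2}}{4 + 5 \cdot 7} \left(-14 - 341\right) = 7 \cdot 49 \frac{1}{4 + 35} \left(-355\right) = 7 \cdot 49 \cdot \frac{1}{39} \left(-355\right) = \frac{343}{39} \left(-355\right) = - \frac{121765}{39}$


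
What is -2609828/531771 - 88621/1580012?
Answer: -4170685635727/840204561252 ≈ -4.9639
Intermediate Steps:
-2609828/531771 - 88621/1580012 = -4170685635727/840204561252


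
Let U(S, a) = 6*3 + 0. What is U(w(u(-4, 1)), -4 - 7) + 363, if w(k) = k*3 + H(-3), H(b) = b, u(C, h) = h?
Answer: 381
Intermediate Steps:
w(k) = -3 + 3*k (w(k) = k*3 - 3 = 3*k - 3 = -3 + 3*k)
U(S, a) = 18 (U(S, a) = 18 + 0 = 18)
U(w(u(-4, 1)), -4 - 7) + 363 = 18 + 363 = 381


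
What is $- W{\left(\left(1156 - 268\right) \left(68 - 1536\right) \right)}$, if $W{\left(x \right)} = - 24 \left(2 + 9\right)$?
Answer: $264$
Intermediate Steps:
$W{\left(x \right)} = -264$ ($W{\left(x \right)} = \left(-24\right) 11 = -264$)
$- W{\left(\left(1156 - 268\right) \left(68 - 1536\right) \right)} = \left(-1\right) \left(-264\right) = 264$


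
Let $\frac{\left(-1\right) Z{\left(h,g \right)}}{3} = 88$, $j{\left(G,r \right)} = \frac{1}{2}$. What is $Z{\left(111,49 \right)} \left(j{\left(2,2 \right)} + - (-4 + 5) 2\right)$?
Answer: $396$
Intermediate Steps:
$j{\left(G,r \right)} = \frac{1}{2}$
$Z{\left(h,g \right)} = -264$ ($Z{\left(h,g \right)} = \left(-3\right) 88 = -264$)
$Z{\left(111,49 \right)} \left(j{\left(2,2 \right)} + - (-4 + 5) 2\right) = - 264 \left(\frac{1}{2} + - (-4 + 5) 2\right) = - 264 \left(\frac{1}{2} + \left(-1\right) 1 \cdot 2\right) = - 264 \left(\frac{1}{2} - 2\right) = \left(-264\right) \left(- \frac{3}{2}\right) = 396$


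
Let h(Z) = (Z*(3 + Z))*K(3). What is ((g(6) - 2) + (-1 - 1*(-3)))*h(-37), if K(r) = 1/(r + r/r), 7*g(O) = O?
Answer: 1887/7 ≈ 269.57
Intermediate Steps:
g(O) = O/7
K(r) = 1/(1 + r) (K(r) = 1/(r + 1) = 1/(1 + r))
h(Z) = Z*(3 + Z)/4 (h(Z) = (Z*(3 + Z))/(1 + 3) = (Z*(3 + Z))/4 = (Z*(3 + Z))*(¼) = Z*(3 + Z)/4)
((g(6) - 2) + (-1 - 1*(-3)))*h(-37) = (((⅐)*6 - 2) + (-1 - 1*(-3)))*((¼)*(-37)*(3 - 37)) = ((6/7 - 2) + (-1 + 3))*((¼)*(-37)*(-34)) = (-8/7 + 2)*(629/2) = (6/7)*(629/2) = 1887/7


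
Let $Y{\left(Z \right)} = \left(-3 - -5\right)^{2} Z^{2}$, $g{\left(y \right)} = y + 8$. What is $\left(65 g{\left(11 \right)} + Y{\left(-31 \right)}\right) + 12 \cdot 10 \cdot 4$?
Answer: $5559$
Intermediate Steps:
$g{\left(y \right)} = 8 + y$
$Y{\left(Z \right)} = 4 Z^{2}$ ($Y{\left(Z \right)} = \left(-3 + 5\right)^{2} Z^{2} = 2^{2} Z^{2} = 4 Z^{2}$)
$\left(65 g{\left(11 \right)} + Y{\left(-31 \right)}\right) + 12 \cdot 10 \cdot 4 = \left(65 \left(8 + 11\right) + 4 \left(-31\right)^{2}\right) + 12 \cdot 10 \cdot 4 = \left(65 \cdot 19 + 4 \cdot 961\right) + 120 \cdot 4 = \left(1235 + 3844\right) + 480 = 5079 + 480 = 5559$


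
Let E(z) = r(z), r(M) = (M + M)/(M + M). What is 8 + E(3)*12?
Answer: 20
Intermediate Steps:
r(M) = 1 (r(M) = (2*M)/((2*M)) = (2*M)*(1/(2*M)) = 1)
E(z) = 1
8 + E(3)*12 = 8 + 1*12 = 8 + 12 = 20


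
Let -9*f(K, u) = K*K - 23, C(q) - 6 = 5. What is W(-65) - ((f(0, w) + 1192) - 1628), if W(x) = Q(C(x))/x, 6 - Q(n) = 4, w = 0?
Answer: 253547/585 ≈ 433.41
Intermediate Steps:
C(q) = 11 (C(q) = 6 + 5 = 11)
Q(n) = 2 (Q(n) = 6 - 1*4 = 6 - 4 = 2)
f(K, u) = 23/9 - K**2/9 (f(K, u) = -(K*K - 23)/9 = -(K**2 - 23)/9 = -(-23 + K**2)/9 = 23/9 - K**2/9)
W(x) = 2/x
W(-65) - ((f(0, w) + 1192) - 1628) = 2/(-65) - (((23/9 - 1/9*0**2) + 1192) - 1628) = 2*(-1/65) - (((23/9 - 1/9*0) + 1192) - 1628) = -2/65 - (((23/9 + 0) + 1192) - 1628) = -2/65 - ((23/9 + 1192) - 1628) = -2/65 - (10751/9 - 1628) = -2/65 - 1*(-3901/9) = -2/65 + 3901/9 = 253547/585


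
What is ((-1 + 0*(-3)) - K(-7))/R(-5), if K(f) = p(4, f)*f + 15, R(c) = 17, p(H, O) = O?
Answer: -65/17 ≈ -3.8235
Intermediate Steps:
K(f) = 15 + f² (K(f) = f*f + 15 = f² + 15 = 15 + f²)
((-1 + 0*(-3)) - K(-7))/R(-5) = ((-1 + 0*(-3)) - (15 + (-7)²))/17 = ((-1 + 0) - (15 + 49))*(1/17) = (-1 - 1*64)*(1/17) = (-1 - 64)*(1/17) = -65*1/17 = -65/17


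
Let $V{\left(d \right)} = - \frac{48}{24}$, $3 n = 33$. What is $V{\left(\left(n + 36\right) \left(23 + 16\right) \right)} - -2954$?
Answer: $2952$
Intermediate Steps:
$n = 11$ ($n = \frac{1}{3} \cdot 33 = 11$)
$V{\left(d \right)} = -2$ ($V{\left(d \right)} = \left(-48\right) \frac{1}{24} = -2$)
$V{\left(\left(n + 36\right) \left(23 + 16\right) \right)} - -2954 = -2 - -2954 = -2 + 2954 = 2952$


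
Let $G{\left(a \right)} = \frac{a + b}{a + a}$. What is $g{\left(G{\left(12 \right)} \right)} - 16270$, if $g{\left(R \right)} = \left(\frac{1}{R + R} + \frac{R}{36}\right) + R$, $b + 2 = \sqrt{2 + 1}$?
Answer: $- \frac{681708295}{41904} - \frac{6779 \sqrt{3}}{83808} \approx -16268.0$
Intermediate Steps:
$b = -2 + \sqrt{3}$ ($b = -2 + \sqrt{2 + 1} = -2 + \sqrt{3} \approx -0.26795$)
$G{\left(a \right)} = \frac{-2 + a + \sqrt{3}}{2 a}$ ($G{\left(a \right)} = \frac{a - \left(2 - \sqrt{3}\right)}{a + a} = \frac{-2 + a + \sqrt{3}}{2 a}$)
$g{\left(R \right)} = \frac{1}{2 R} + \frac{37 R}{36}$ ($g{\left(R \right)} = \left(\frac{1}{2 R} + R \frac{1}{36}\right) + R = \left(\frac{1}{2 R} + \frac{R}{36}\right) + R = \frac{1}{2 R} + \frac{37 R}{36}$)
$g{\left(G{\left(12 \right)} \right)} - 16270 = \frac{18 + 37 \left(\frac{-2 + 12 + \sqrt{3}}{2 \cdot 12}\right)^{2}}{36 \frac{-2 + 12 + \sqrt{3}}{2 \cdot 12}} - 16270 = \frac{18 + 37 \left(\frac{1}{2} \cdot \frac{1}{12} \left(10 + \sqrt{3}\right)\right)^{2}}{36 \cdot \frac{1}{2} \cdot \frac{1}{12} \left(10 + \sqrt{3}\right)} - 16270 = \frac{18 + 37 \left(\frac{5}{12} + \frac{\sqrt{3}}{24}\right)^{2}}{36 \left(\frac{5}{12} + \frac{\sqrt{3}}{24}\right)} - 16270 = -16270 + \frac{18 + 37 \left(\frac{5}{12} + \frac{\sqrt{3}}{24}\right)^{2}}{36 \left(\frac{5}{12} + \frac{\sqrt{3}}{24}\right)}$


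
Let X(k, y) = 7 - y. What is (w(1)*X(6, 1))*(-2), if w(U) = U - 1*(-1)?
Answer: -24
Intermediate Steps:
w(U) = 1 + U (w(U) = U + 1 = 1 + U)
(w(1)*X(6, 1))*(-2) = ((1 + 1)*(7 - 1*1))*(-2) = (2*(7 - 1))*(-2) = (2*6)*(-2) = 12*(-2) = -24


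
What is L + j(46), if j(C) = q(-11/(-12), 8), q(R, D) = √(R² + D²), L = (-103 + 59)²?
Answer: 1936 + √9337/12 ≈ 1944.1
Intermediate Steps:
L = 1936 (L = (-44)² = 1936)
q(R, D) = √(D² + R²)
j(C) = √9337/12 (j(C) = √(8² + (-11/(-12))²) = √(64 + (-11*(-1/12))²) = √(64 + (11/12)²) = √(64 + 121/144) = √(9337/144) = √9337/12)
L + j(46) = 1936 + √9337/12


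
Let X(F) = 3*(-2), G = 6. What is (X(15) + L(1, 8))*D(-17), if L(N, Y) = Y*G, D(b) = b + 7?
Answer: -420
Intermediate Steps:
D(b) = 7 + b
L(N, Y) = 6*Y (L(N, Y) = Y*6 = 6*Y)
X(F) = -6
(X(15) + L(1, 8))*D(-17) = (-6 + 6*8)*(7 - 17) = (-6 + 48)*(-10) = 42*(-10) = -420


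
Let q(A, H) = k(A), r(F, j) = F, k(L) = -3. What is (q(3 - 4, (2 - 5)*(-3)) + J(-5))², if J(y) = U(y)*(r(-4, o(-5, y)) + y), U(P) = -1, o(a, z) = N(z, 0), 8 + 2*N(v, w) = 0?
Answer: 36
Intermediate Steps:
N(v, w) = -4 (N(v, w) = -4 + (½)*0 = -4 + 0 = -4)
o(a, z) = -4
J(y) = 4 - y (J(y) = -(-4 + y) = 4 - y)
q(A, H) = -3
(q(3 - 4, (2 - 5)*(-3)) + J(-5))² = (-3 + (4 - 1*(-5)))² = (-3 + (4 + 5))² = (-3 + 9)² = 6² = 36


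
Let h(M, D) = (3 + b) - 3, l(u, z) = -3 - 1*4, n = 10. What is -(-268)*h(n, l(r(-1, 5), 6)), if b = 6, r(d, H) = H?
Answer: 1608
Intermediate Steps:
l(u, z) = -7 (l(u, z) = -3 - 4 = -7)
h(M, D) = 6 (h(M, D) = (3 + 6) - 3 = 9 - 3 = 6)
-(-268)*h(n, l(r(-1, 5), 6)) = -(-268)*6 = -1*(-1608) = 1608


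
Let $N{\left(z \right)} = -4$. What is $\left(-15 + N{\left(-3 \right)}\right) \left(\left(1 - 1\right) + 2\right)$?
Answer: $-38$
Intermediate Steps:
$\left(-15 + N{\left(-3 \right)}\right) \left(\left(1 - 1\right) + 2\right) = \left(-15 - 4\right) \left(\left(1 - 1\right) + 2\right) = - 19 \left(0 + 2\right) = \left(-19\right) 2 = -38$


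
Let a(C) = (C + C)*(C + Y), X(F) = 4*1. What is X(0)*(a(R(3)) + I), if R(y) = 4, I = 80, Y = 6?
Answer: 640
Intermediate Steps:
X(F) = 4
a(C) = 2*C*(6 + C) (a(C) = (C + C)*(C + 6) = (2*C)*(6 + C) = 2*C*(6 + C))
X(0)*(a(R(3)) + I) = 4*(2*4*(6 + 4) + 80) = 4*(2*4*10 + 80) = 4*(80 + 80) = 4*160 = 640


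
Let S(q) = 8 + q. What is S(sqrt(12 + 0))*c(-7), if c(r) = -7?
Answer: -56 - 14*sqrt(3) ≈ -80.249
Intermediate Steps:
S(sqrt(12 + 0))*c(-7) = (8 + sqrt(12 + 0))*(-7) = (8 + sqrt(12))*(-7) = (8 + 2*sqrt(3))*(-7) = -56 - 14*sqrt(3)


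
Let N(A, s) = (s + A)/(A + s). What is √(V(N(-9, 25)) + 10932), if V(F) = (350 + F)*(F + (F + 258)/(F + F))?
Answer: 5*√9078/2 ≈ 238.20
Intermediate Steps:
N(A, s) = 1 (N(A, s) = (A + s)/(A + s) = 1)
V(F) = (350 + F)*(F + (258 + F)/(2*F)) (V(F) = (350 + F)*(F + (258 + F)/((2*F))) = (350 + F)*(F + (258 + F)*(1/(2*F))) = (350 + F)*(F + (258 + F)/(2*F)))
√(V(N(-9, 25)) + 10932) = √((304 + 1² + 45150/1 + (701/2)*1) + 10932) = √((304 + 1 + 45150*1 + 701/2) + 10932) = √((304 + 1 + 45150 + 701/2) + 10932) = √(91611/2 + 10932) = √(113475/2) = 5*√9078/2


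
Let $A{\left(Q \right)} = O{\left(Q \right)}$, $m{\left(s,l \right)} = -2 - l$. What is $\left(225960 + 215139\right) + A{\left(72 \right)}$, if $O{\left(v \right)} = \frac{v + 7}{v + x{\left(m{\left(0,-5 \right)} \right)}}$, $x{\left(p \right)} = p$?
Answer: $\frac{33082504}{75} \approx 4.411 \cdot 10^{5}$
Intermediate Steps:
$O{\left(v \right)} = \frac{7 + v}{3 + v}$ ($O{\left(v \right)} = \frac{v + 7}{v - -3} = \frac{7 + v}{v + \left(-2 + 5\right)} = \frac{7 + v}{v + 3} = \frac{7 + v}{3 + v}$)
$A{\left(Q \right)} = \frac{7 + Q}{3 + Q}$
$\left(225960 + 215139\right) + A{\left(72 \right)} = \left(225960 + 215139\right) + \frac{7 + 72}{3 + 72} = 441099 + \frac{1}{75} \cdot 79 = 441099 + \frac{79}{75} = \frac{33082504}{75}$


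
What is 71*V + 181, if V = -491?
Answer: -34680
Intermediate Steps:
71*V + 181 = 71*(-491) + 181 = -34861 + 181 = -34680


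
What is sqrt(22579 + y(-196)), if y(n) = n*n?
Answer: sqrt(60995) ≈ 246.97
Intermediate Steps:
y(n) = n**2
sqrt(22579 + y(-196)) = sqrt(22579 + (-196)**2) = sqrt(22579 + 38416) = sqrt(60995)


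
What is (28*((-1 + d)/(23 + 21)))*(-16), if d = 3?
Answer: -224/11 ≈ -20.364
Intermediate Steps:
(28*((-1 + d)/(23 + 21)))*(-16) = (28*((-1 + 3)/(23 + 21)))*(-16) = (28*(2/44))*(-16) = (28*(2*(1/44)))*(-16) = (28*(1/22))*(-16) = (14/11)*(-16) = -224/11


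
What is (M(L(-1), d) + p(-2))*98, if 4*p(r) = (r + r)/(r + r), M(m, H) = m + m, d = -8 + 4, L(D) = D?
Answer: -343/2 ≈ -171.50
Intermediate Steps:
d = -4
M(m, H) = 2*m
p(r) = ¼ (p(r) = ((r + r)/(r + r))/4 = ((2*r)/((2*r)))/4 = ((2*r)*(1/(2*r)))/4 = (¼)*1 = ¼)
(M(L(-1), d) + p(-2))*98 = (2*(-1) + ¼)*98 = (-2 + ¼)*98 = -7/4*98 = -343/2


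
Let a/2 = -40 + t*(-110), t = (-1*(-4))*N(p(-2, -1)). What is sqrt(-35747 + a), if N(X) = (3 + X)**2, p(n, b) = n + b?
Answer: I*sqrt(35827) ≈ 189.28*I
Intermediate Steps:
p(n, b) = b + n
t = 0 (t = (-1*(-4))*(3 + (-1 - 2))**2 = 4*(3 - 3)**2 = 4*0**2 = 4*0 = 0)
a = -80 (a = 2*(-40 + 0*(-110)) = 2*(-40 + 0) = 2*(-40) = -80)
sqrt(-35747 + a) = sqrt(-35747 - 80) = sqrt(-35827) = I*sqrt(35827)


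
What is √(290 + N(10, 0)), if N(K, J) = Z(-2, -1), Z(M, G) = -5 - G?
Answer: √286 ≈ 16.912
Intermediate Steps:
N(K, J) = -4 (N(K, J) = -5 - 1*(-1) = -5 + 1 = -4)
√(290 + N(10, 0)) = √(290 - 4) = √286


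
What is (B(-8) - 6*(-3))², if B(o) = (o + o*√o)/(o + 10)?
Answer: 68 - 224*I*√2 ≈ 68.0 - 316.78*I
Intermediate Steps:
B(o) = (o + o^(3/2))/(10 + o)
(B(-8) - 6*(-3))² = ((-8 + (-8)^(3/2))/(10 - 8) - 6*(-3))² = ((-8 - 16*I*√2)/2 + 18)² = ((-4 - 8*I*√2) + 18)² = (14 - 8*I*√2)²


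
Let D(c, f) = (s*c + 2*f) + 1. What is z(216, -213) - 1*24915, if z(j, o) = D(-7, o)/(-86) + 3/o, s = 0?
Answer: -152100901/6106 ≈ -24910.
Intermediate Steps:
D(c, f) = 1 + 2*f (D(c, f) = (0*c + 2*f) + 1 = (0 + 2*f) + 1 = 2*f + 1 = 1 + 2*f)
z(j, o) = -1/86 + 3/o - o/43 (z(j, o) = (1 + 2*o)/(-86) + 3/o = (1 + 2*o)*(-1/86) + 3/o = (-1/86 - o/43) + 3/o = -1/86 + 3/o - o/43)
z(216, -213) - 1*24915 = (-1/86 + 3/(-213) - 1/43*(-213)) - 1*24915 = (-1/86 + 3*(-1/213) + 213/43) - 24915 = (-1/86 - 1/71 + 213/43) - 24915 = 30089/6106 - 24915 = -152100901/6106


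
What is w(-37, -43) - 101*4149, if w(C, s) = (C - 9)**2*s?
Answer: -510037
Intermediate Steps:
w(C, s) = s*(-9 + C)**2 (w(C, s) = (-9 + C)**2*s = s*(-9 + C)**2)
w(-37, -43) - 101*4149 = -43*(-9 - 37)**2 - 101*4149 = -43*(-46)**2 - 1*419049 = -43*2116 - 419049 = -90988 - 419049 = -510037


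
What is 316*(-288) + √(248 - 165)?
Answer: -91008 + √83 ≈ -90999.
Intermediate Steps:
316*(-288) + √(248 - 165) = -91008 + √83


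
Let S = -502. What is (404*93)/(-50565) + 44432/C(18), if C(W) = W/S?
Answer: -187974354076/151695 ≈ -1.2392e+6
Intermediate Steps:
C(W) = -W/502 (C(W) = W/(-502) = W*(-1/502) = -W/502)
(404*93)/(-50565) + 44432/C(18) = (404*93)/(-50565) + 44432/((-1/502*18)) = 37572*(-1/50565) + 44432/(-9/251) = -12524/16855 + 44432*(-251/9) = -12524/16855 - 11152432/9 = -187974354076/151695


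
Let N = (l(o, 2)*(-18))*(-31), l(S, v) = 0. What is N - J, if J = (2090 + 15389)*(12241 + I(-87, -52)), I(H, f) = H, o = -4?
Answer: -212439766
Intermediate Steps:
N = 0 (N = (0*(-18))*(-31) = 0*(-31) = 0)
J = 212439766 (J = (2090 + 15389)*(12241 - 87) = 17479*12154 = 212439766)
N - J = 0 - 1*212439766 = 0 - 212439766 = -212439766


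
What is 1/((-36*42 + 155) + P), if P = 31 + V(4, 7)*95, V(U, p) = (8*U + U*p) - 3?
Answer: 1/4089 ≈ 0.00024456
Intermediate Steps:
V(U, p) = -3 + 8*U + U*p
P = 5446 (P = 31 + (-3 + 8*4 + 4*7)*95 = 31 + (-3 + 32 + 28)*95 = 31 + 57*95 = 31 + 5415 = 5446)
1/((-36*42 + 155) + P) = 1/((-36*42 + 155) + 5446) = 1/((-1512 + 155) + 5446) = 1/(-1357 + 5446) = 1/4089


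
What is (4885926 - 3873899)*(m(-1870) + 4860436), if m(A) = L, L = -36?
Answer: 4918856030800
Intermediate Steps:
m(A) = -36
(4885926 - 3873899)*(m(-1870) + 4860436) = (4885926 - 3873899)*(-36 + 4860436) = 1012027*4860400 = 4918856030800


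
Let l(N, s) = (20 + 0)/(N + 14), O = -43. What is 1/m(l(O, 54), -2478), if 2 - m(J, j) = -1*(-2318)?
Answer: -1/2316 ≈ -0.00043178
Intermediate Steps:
l(N, s) = 20/(14 + N)
m(J, j) = -2316 (m(J, j) = 2 - (-1)*(-2318) = 2 - 1*2318 = 2 - 2318 = -2316)
1/m(l(O, 54), -2478) = 1/(-2316) = -1/2316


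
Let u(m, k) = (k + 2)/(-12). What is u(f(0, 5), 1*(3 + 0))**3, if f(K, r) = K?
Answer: -125/1728 ≈ -0.072338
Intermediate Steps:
u(m, k) = -1/6 - k/12 (u(m, k) = (2 + k)*(-1/12) = -1/6 - k/12)
u(f(0, 5), 1*(3 + 0))**3 = (-1/6 - (3 + 0)/12)**3 = (-1/6 - 3/12)**3 = (-1/6 - 1/12*3)**3 = (-1/6 - 1/4)**3 = (-5/12)**3 = -125/1728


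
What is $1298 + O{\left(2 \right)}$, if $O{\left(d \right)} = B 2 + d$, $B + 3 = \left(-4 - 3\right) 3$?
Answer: $1252$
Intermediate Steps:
$B = -24$ ($B = -3 + \left(-4 - 3\right) 3 = -3 - 21 = -24$)
$O{\left(d \right)} = -48 + d$ ($O{\left(d \right)} = \left(-24\right) 2 + d = -48 + d$)
$1298 + O{\left(2 \right)} = 1298 + \left(-48 + 2\right) = 1298 - 46 = 1252$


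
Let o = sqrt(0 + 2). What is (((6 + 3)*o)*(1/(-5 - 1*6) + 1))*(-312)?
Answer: -28080*sqrt(2)/11 ≈ -3610.1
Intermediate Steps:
o = sqrt(2) ≈ 1.4142
(((6 + 3)*o)*(1/(-5 - 1*6) + 1))*(-312) = (((6 + 3)*sqrt(2))*(1/(-5 - 1*6) + 1))*(-312) = ((9*sqrt(2))*(1/(-5 - 6) + 1))*(-312) = ((9*sqrt(2))*(1/(-11) + 1))*(-312) = ((9*sqrt(2))*(-1/11 + 1))*(-312) = ((9*sqrt(2))*(10/11))*(-312) = (90*sqrt(2)/11)*(-312) = -28080*sqrt(2)/11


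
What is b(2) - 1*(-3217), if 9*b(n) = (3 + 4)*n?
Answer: 28967/9 ≈ 3218.6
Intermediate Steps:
b(n) = 7*n/9 (b(n) = ((3 + 4)*n)/9 = (7*n)/9 = 7*n/9)
b(2) - 1*(-3217) = (7/9)*2 - 1*(-3217) = 14/9 + 3217 = 28967/9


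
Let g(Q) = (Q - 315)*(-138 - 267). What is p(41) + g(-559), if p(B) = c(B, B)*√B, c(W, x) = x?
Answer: 353970 + 41*√41 ≈ 3.5423e+5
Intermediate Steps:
g(Q) = 127575 - 405*Q (g(Q) = (-315 + Q)*(-405) = 127575 - 405*Q)
p(B) = B^(3/2) (p(B) = B*√B = B^(3/2))
p(41) + g(-559) = 41^(3/2) + (127575 - 405*(-559)) = 41*√41 + (127575 + 226395) = 41*√41 + 353970 = 353970 + 41*√41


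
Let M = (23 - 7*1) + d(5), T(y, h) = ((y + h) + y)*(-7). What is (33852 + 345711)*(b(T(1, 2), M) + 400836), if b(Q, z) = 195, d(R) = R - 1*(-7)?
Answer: 152216529453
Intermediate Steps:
d(R) = 7 + R (d(R) = R + 7 = 7 + R)
T(y, h) = -14*y - 7*h (T(y, h) = ((h + y) + y)*(-7) = (h + 2*y)*(-7) = -14*y - 7*h)
M = 28 (M = (23 - 7*1) + (7 + 5) = (23 - 7) + 12 = 16 + 12 = 28)
(33852 + 345711)*(b(T(1, 2), M) + 400836) = (33852 + 345711)*(195 + 400836) = 379563*401031 = 152216529453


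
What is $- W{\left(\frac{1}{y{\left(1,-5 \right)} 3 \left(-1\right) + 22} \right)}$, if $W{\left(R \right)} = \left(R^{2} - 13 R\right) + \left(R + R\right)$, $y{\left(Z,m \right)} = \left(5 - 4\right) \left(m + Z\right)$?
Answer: $\frac{373}{1156} \approx 0.32266$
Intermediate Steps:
$y{\left(Z,m \right)} = Z + m$ ($y{\left(Z,m \right)} = 1 \left(Z + m\right) = Z + m$)
$W{\left(R \right)} = R^{2} - 11 R$ ($W{\left(R \right)} = \left(R^{2} - 13 R\right) + 2 R = R^{2} - 11 R$)
$- W{\left(\frac{1}{y{\left(1,-5 \right)} 3 \left(-1\right) + 22} \right)} = - \frac{-11 + \frac{1}{\left(1 - 5\right) 3 \left(-1\right) + 22}}{\left(1 - 5\right) 3 \left(-1\right) + 22} = - \frac{-11 + \frac{1}{\left(-4\right) 3 \left(-1\right) + 22}}{\left(-4\right) 3 \left(-1\right) + 22} = - \frac{-11 + \frac{1}{\left(-12\right) \left(-1\right) + 22}}{\left(-12\right) \left(-1\right) + 22} = - \frac{-11 + \frac{1}{12 + 22}}{12 + 22} = - \frac{-11 + \frac{1}{34}}{34} = - \frac{-373}{34 \cdot 34} = \left(-1\right) \left(- \frac{373}{1156}\right) = \frac{373}{1156}$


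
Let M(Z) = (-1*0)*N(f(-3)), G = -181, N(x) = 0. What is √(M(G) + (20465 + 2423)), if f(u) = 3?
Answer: 2*√5722 ≈ 151.29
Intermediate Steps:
M(Z) = 0 (M(Z) = -1*0*0 = 0*0 = 0)
√(M(G) + (20465 + 2423)) = √(0 + (20465 + 2423)) = √(0 + 22888) = √22888 = 2*√5722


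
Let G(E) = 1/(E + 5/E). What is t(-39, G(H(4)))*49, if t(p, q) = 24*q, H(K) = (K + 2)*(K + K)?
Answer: 56448/2309 ≈ 24.447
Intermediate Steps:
H(K) = 2*K*(2 + K) (H(K) = (2 + K)*(2*K) = 2*K*(2 + K))
t(-39, G(H(4)))*49 = (24*((2*4*(2 + 4))/(5 + (2*4*(2 + 4))²)))*49 = (24*((2*4*6)/(5 + (2*4*6)²)))*49 = (24*(48/(5 + 48²)))*49 = (24*(48/(5 + 2304)))*49 = (24*(48/2309))*49 = (1152/2309)*49 = 56448/2309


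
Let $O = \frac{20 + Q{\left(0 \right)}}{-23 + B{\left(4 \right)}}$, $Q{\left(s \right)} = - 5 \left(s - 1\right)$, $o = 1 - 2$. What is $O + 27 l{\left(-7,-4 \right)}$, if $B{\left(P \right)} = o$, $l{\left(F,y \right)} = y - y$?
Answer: $- \frac{25}{24} \approx -1.0417$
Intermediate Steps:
$o = -1$ ($o = 1 - 2 = -1$)
$l{\left(F,y \right)} = 0$
$Q{\left(s \right)} = 5 - 5 s$ ($Q{\left(s \right)} = - 5 \left(-1 + s\right) = 5 - 5 s$)
$B{\left(P \right)} = -1$
$O = - \frac{25}{24}$ ($O = \frac{20 + \left(5 - 0\right)}{-23 - 1} = \frac{20 + \left(5 + 0\right)}{-24} = \left(20 + 5\right) \left(- \frac{1}{24}\right) = 25 \left(- \frac{1}{24}\right) = - \frac{25}{24} \approx -1.0417$)
$O + 27 l{\left(-7,-4 \right)} = - \frac{25}{24} + 27 \cdot 0 = - \frac{25}{24} + 0 = - \frac{25}{24}$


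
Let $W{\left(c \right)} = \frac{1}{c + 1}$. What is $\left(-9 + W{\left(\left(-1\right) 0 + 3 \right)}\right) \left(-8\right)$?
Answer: $70$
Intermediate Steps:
$W{\left(c \right)} = \frac{1}{1 + c}$
$\left(-9 + W{\left(\left(-1\right) 0 + 3 \right)}\right) \left(-8\right) = \left(-9 + \frac{1}{1 + \left(\left(-1\right) 0 + 3\right)}\right) \left(-8\right) = \left(-9 + \frac{1}{1 + \left(0 + 3\right)}\right) \left(-8\right) = \left(-9 + \frac{1}{1 + 3}\right) \left(-8\right) = \left(-9 + \frac{1}{4}\right) \left(-8\right) = \left(- \frac{35}{4}\right) \left(-8\right) = 70$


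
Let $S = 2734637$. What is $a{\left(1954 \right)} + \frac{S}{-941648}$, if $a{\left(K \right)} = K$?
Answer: $\frac{1837245555}{941648} \approx 1951.1$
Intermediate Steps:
$a{\left(1954 \right)} + \frac{S}{-941648} = 1954 + \frac{2734637}{-941648} = 1954 + 2734637 \left(- \frac{1}{941648}\right) = 1954 - \frac{2734637}{941648} = \frac{1837245555}{941648}$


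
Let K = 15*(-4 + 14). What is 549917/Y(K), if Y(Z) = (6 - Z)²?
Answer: 549917/20736 ≈ 26.520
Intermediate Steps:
K = 150 (K = 15*10 = 150)
549917/Y(K) = 549917/((-6 + 150)²) = 549917/(144²) = 549917/20736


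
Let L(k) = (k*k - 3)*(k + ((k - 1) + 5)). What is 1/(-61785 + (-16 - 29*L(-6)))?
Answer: -1/54145 ≈ -1.8469e-5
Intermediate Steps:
L(k) = (-3 + k**2)*(4 + 2*k) (L(k) = (k**2 - 3)*(k + ((-1 + k) + 5)) = (-3 + k**2)*(k + (4 + k)) = (-3 + k**2)*(4 + 2*k))
1/(-61785 + (-16 - 29*L(-6))) = 1/(-61785 + (-16 - 29*(-12 - 6*(-6) + 2*(-6)**3 + 4*(-6)**2))) = 1/(-61785 + (-16 - 29*(-12 + 36 + 2*(-216) + 4*36))) = 1/(-61785 + (-16 - 29*(-12 + 36 - 432 + 144))) = 1/(-61785 + (-16 - 29*(-264))) = 1/(-61785 + (-16 + 7656)) = 1/(-61785 + 7640) = 1/(-54145) = -1/54145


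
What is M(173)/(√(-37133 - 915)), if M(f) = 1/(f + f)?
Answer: -I*√2378/3291152 ≈ -1.4817e-5*I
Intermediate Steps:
M(f) = 1/(2*f)
M(173)/(√(-37133 - 915)) = ((½)/173)/(√(-37133 - 915)) = ((½)*(1/173))/(√(-38048)) = 1/(346*((4*I*√2378))) = (-I*√2378/9512)/346 = -I*√2378/3291152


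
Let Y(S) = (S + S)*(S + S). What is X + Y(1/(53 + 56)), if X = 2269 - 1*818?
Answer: 17239335/11881 ≈ 1451.0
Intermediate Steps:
X = 1451 (X = 2269 - 818 = 1451)
Y(S) = 4*S² (Y(S) = (2*S)*(2*S) = 4*S²)
X + Y(1/(53 + 56)) = 1451 + 4*(1/(53 + 56))² = 1451 + 4*(1/109)² = 1451 + 4*(1/11881) = 1451 + 4/11881 = 17239335/11881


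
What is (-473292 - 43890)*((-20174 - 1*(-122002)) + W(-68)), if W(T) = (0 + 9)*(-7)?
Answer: -52631026230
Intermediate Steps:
W(T) = -63 (W(T) = 9*(-7) = -63)
(-473292 - 43890)*((-20174 - 1*(-122002)) + W(-68)) = (-473292 - 43890)*((-20174 - 1*(-122002)) - 63) = -517182*((-20174 + 122002) - 63) = -517182*(101828 - 63) = -517182*101765 = -52631026230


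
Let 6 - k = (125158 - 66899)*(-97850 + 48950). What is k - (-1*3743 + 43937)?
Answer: 2848824912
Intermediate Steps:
k = 2848865106 (k = 6 - (125158 - 66899)*(-97850 + 48950) = 6 - 58259*(-48900) = 6 - 1*(-2848865100) = 6 + 2848865100 = 2848865106)
k - (-1*3743 + 43937) = 2848865106 - (-1*3743 + 43937) = 2848865106 - (-3743 + 43937) = 2848865106 - 1*40194 = 2848865106 - 40194 = 2848824912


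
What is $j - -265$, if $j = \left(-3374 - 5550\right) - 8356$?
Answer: $-17015$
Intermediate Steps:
$j = -17280$ ($j = -8924 - 8356 = -17280$)
$j - -265 = -17280 - -265 = -17280 + 265 = -17015$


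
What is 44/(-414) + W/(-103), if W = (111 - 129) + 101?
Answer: -19447/21321 ≈ -0.91211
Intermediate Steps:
W = 83 (W = -18 + 101 = 83)
44/(-414) + W/(-103) = 44/(-414) + 83/(-103) = 44*(-1/414) + 83*(-1/103) = -22/207 - 83/103 = -19447/21321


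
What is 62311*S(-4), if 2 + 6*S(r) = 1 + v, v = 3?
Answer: 62311/3 ≈ 20770.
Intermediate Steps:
S(r) = ⅓ (S(r) = -⅓ + (1 + 3)/6 = -⅓ + (⅙)*4 = -⅓ + ⅔ = ⅓)
62311*S(-4) = 62311*(⅓) = 62311/3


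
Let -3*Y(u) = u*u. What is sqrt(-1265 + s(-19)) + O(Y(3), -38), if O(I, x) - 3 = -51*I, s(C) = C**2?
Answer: 156 + 2*I*sqrt(226) ≈ 156.0 + 30.067*I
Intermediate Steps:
Y(u) = -u**2/3 (Y(u) = -u*u/3 = -u**2/3)
O(I, x) = 3 - 51*I
sqrt(-1265 + s(-19)) + O(Y(3), -38) = sqrt(-1265 + (-19)**2) + (3 - (-17)*3**2) = sqrt(-1265 + 361) + (3 - (-17)*9) = sqrt(-904) + (3 - 51*(-3)) = 2*I*sqrt(226) + (3 + 153) = 2*I*sqrt(226) + 156 = 156 + 2*I*sqrt(226)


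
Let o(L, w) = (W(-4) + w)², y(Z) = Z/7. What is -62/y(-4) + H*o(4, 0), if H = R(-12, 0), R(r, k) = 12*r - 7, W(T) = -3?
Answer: -2501/2 ≈ -1250.5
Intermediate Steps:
y(Z) = Z/7 (y(Z) = Z*(⅐) = Z/7)
o(L, w) = (-3 + w)²
R(r, k) = -7 + 12*r
H = -151 (H = -7 + 12*(-12) = -7 - 144 = -151)
-62/y(-4) + H*o(4, 0) = -62/((⅐)*(-4)) - 151*(-3 + 0)² = -62/(-4/7) - 151*(-3)² = -62*(-7/4) - 151*9 = 217/2 - 1359 = -2501/2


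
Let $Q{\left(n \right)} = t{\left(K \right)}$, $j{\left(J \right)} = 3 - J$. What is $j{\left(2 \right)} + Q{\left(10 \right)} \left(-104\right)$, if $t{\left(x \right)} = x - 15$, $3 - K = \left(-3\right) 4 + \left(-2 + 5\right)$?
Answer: $313$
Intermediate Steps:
$K = 12$ ($K = 3 - \left(\left(-3\right) 4 + \left(-2 + 5\right)\right) = 3 - \left(-12 + 3\right) = 3 - -9 = 3 + 9 = 12$)
$t{\left(x \right)} = -15 + x$ ($t{\left(x \right)} = x - 15 = -15 + x$)
$Q{\left(n \right)} = -3$ ($Q{\left(n \right)} = -15 + 12 = -3$)
$j{\left(2 \right)} + Q{\left(10 \right)} \left(-104\right) = \left(3 - 2\right) - -312 = \left(3 - 2\right) + 312 = 1 + 312 = 313$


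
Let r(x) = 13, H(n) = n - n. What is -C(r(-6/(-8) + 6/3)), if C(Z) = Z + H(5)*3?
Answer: -13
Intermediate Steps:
H(n) = 0
C(Z) = Z (C(Z) = Z + 0*3 = Z + 0 = Z)
-C(r(-6/(-8) + 6/3)) = -1*13 = -13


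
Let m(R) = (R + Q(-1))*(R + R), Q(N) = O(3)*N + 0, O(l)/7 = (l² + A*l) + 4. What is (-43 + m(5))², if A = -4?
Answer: 3969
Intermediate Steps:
O(l) = 28 - 28*l + 7*l² (O(l) = 7*((l² - 4*l) + 4) = 7*(4 + l² - 4*l) = 28 - 28*l + 7*l²)
Q(N) = 7*N (Q(N) = (28 - 28*3 + 7*3²)*N + 0 = (28 - 84 + 7*9)*N + 0 = (28 - 84 + 63)*N + 0 = 7*N + 0 = 7*N)
m(R) = 2*R*(-7 + R) (m(R) = (R + 7*(-1))*(R + R) = (R - 7)*(2*R) = (-7 + R)*(2*R) = 2*R*(-7 + R))
(-43 + m(5))² = (-43 + 2*5*(-7 + 5))² = (-43 + 2*5*(-2))² = (-43 - 20)² = (-63)² = 3969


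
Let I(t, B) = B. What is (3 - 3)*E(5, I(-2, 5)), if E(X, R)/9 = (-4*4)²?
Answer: 0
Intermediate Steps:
E(X, R) = 2304 (E(X, R) = 9*(-4*4)² = 9*(-16)² = 9*256 = 2304)
(3 - 3)*E(5, I(-2, 5)) = (3 - 3)*2304 = 0*2304 = 0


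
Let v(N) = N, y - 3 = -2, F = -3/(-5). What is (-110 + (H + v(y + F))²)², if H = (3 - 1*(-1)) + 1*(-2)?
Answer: 5885476/625 ≈ 9416.8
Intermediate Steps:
F = ⅗ (F = -3*(-⅕) = ⅗ ≈ 0.60000)
y = 1 (y = 3 - 2 = 1)
H = 2 (H = (3 + 1) - 2 = 4 - 2 = 2)
(-110 + (H + v(y + F))²)² = (-110 + (2 + (1 + ⅗))²)² = (-110 + (2 + 8/5)²)² = (-110 + (18/5)²)² = (-110 + 324/25)² = (-2426/25)² = 5885476/625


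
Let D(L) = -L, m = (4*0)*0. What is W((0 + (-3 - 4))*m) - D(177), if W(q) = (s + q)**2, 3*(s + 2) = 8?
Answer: 1597/9 ≈ 177.44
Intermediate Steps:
s = 2/3 (s = -2 + (1/3)*8 = -2 + 8/3 = 2/3 ≈ 0.66667)
m = 0 (m = 0*0 = 0)
W(q) = (2/3 + q)**2
W((0 + (-3 - 4))*m) - D(177) = (2 + 3*((0 + (-3 - 4))*0))**2/9 - (-1)*177 = (2 + 3*((0 - 7)*0))**2/9 - 1*(-177) = (2 + 3*(-7*0))**2/9 + 177 = (2 + 3*0)**2/9 + 177 = (2 + 0)**2/9 + 177 = (1/9)*2**2 + 177 = (1/9)*4 + 177 = 4/9 + 177 = 1597/9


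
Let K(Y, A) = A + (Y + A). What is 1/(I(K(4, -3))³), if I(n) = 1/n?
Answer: -8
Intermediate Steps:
K(Y, A) = Y + 2*A (K(Y, A) = A + (A + Y) = Y + 2*A)
1/(I(K(4, -3))³) = 1/((1/(4 + 2*(-3)))³) = 1/((1/(4 - 6))³) = 1/((1/(-2))³) = 1/((-½)³) = 1/(-⅛) = -8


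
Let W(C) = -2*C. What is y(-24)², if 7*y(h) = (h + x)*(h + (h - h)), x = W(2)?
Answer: 9216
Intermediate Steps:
x = -4 (x = -2*2 = -4)
y(h) = h*(-4 + h)/7 (y(h) = ((h - 4)*(h + (h - h)))/7 = ((-4 + h)*(h + 0))/7 = ((-4 + h)*h)/7 = (h*(-4 + h))/7 = h*(-4 + h)/7)
y(-24)² = ((⅐)*(-24)*(-4 - 24))² = ((⅐)*(-24)*(-28))² = 96² = 9216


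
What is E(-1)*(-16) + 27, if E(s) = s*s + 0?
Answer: 11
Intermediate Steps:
E(s) = s² (E(s) = s² + 0 = s²)
E(-1)*(-16) + 27 = (-1)²*(-16) + 27 = 1*(-16) + 27 = -16 + 27 = 11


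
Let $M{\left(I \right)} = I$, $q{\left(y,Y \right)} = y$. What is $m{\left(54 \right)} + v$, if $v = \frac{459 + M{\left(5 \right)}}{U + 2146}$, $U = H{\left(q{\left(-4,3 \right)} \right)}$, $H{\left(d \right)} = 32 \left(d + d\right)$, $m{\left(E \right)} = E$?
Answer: $\frac{51262}{945} \approx 54.245$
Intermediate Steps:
$H{\left(d \right)} = 64 d$ ($H{\left(d \right)} = 32 \cdot 2 d = 64 d$)
$U = -256$ ($U = 64 \left(-4\right) = -256$)
$v = \frac{232}{945}$ ($v = \frac{459 + 5}{-256 + 2146} = \frac{464}{1890} = 464 \cdot \frac{1}{1890} = \frac{232}{945} \approx 0.2455$)
$m{\left(54 \right)} + v = 54 + \frac{232}{945} = \frac{51262}{945}$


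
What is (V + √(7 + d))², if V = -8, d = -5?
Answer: (8 - √2)² ≈ 43.373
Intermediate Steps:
(V + √(7 + d))² = (-8 + √(7 - 5))² = (-8 + √2)²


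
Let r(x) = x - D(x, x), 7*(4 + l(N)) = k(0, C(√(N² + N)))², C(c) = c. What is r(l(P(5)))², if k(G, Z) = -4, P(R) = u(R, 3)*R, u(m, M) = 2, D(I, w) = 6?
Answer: 2916/49 ≈ 59.510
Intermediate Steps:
P(R) = 2*R
l(N) = -12/7 (l(N) = -4 + (⅐)*(-4)² = -4 + (⅐)*16 = -4 + 16/7 = -12/7)
r(x) = -6 + x (r(x) = x - 1*6 = x - 6 = -6 + x)
r(l(P(5)))² = (-6 - 12/7)² = (-54/7)² = 2916/49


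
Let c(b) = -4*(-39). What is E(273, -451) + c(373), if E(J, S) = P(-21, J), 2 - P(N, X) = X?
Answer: -115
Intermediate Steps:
P(N, X) = 2 - X
E(J, S) = 2 - J
c(b) = 156
E(273, -451) + c(373) = (2 - 1*273) + 156 = (2 - 273) + 156 = -271 + 156 = -115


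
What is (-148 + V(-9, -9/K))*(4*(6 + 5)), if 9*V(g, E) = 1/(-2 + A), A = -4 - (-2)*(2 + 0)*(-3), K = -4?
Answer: -527494/81 ≈ -6512.3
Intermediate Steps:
A = -16 (A = -4 - (-2)*2*(-3) = -4 - (-2)*(-6) = -4 - 1*12 = -4 - 12 = -16)
V(g, E) = -1/162 (V(g, E) = 1/(9*(-2 - 16)) = (1/9)/(-18) = (1/9)*(-1/18) = -1/162)
(-148 + V(-9, -9/K))*(4*(6 + 5)) = (-148 - 1/162)*(4*(6 + 5)) = -47954*11/81 = -23977/162*44 = -527494/81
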